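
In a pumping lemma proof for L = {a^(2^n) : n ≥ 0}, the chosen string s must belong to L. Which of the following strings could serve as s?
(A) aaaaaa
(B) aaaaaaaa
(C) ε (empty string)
(B) aaaaaaaa

The pumping lemma is applied to a string s that lies in L, so first check membership of each option:
- (A) aaaaaa has length 6, strictly between 2^2 = 4 and 2^3 = 8, so it is not in L ✗
- (B) aaaaaaaa has length 8 = 2^3, so it is in L ✓
- (C) ε has length 0, which is not a power of 2, so it is not in L ✗

Only (B) aaaaaaaa is in L, so it is the only candidate that could play the role of s.
(In a complete proof one picks s in terms of the pumping length p so that |s| ≥ p is guaranteed; a fixed string like aaaaaaaa illustrates the shape of such an s.)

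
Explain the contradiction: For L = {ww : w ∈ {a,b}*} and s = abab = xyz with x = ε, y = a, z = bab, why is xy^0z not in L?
xy⁰z = bab ∉ L

Pumping with i = 0 replaces y = a by y⁰ = ε:
- Original: s = xyz = abab; abab splits into halves ab · ab, which are equal, so it is in L (w = ab)
- Pumped: xy⁰z = ε · ε · bab = bab
- bab has odd length 3, so it cannot be written as ww and is not in L

The pumping lemma would require xy⁰z ∈ L, so this decomposition yields a contradiction.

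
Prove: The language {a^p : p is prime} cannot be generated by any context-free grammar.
Assume for contradiction that L is context-free, and let p ≥ 1 be the pumping length given by the pumping lemma for CFLs.
Choose a prime q with q ≥ p and let s = a^q. Then s ∈ L and |s| = q ≥ p.
By the CFL pumping lemma, s = uvxyz for some u, v, x, y, z with |vxy| ≤ p, |vy| ≥ 1, and uv^i xy^i z ∈ L for every i ≥ 0.
All symbols are a's, so only lengths matter: let k = |vy|, with 1 ≤ k ≤ p. Then |uv^i xy^i z| = q + (i − 1)k.

Take i = q + 1: the length is q + qk = q(k + 1).
Both factors satisfy q ≥ 2 and k + 1 ≥ 2, so q(k + 1) is composite and uv^(q+1) xy^(q+1) z ∉ L.

This contradicts the CFL pumping lemma, which requires uv^i xy^i z ∈ L for all i ≥ 0.
Hence L = {a^p : p is prime} is not context-free. ∎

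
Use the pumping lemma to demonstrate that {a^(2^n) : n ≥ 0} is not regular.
Assume for contradiction that L is regular, and let p ≥ 1 be the pumping length given by the pumping lemma.
Choose s = a^(2^p). Then s ∈ L and |s| = 2^p ≥ p.
By the pumping lemma, s = xyz for some x, y, z with |xy| ≤ p, |y| ≥ 1, and xy^i z ∈ L for every i ≥ 0.
Here y = a^k for some k with 1 ≤ k ≤ |xy| ≤ p, and p < 2^p.

Take i = 2: |xy²z| = 2^p + k.
Now 2^p < 2^p + k ≤ 2^p + p < 2^p + 2^p = 2^(p+1).
So |xy²z| lies strictly between the consecutive powers of two 2^p and 2^(p+1), hence is not a power of 2, and xy²z ∉ L.

This contradicts the pumping lemma, which requires xy^i z ∈ L for all i ≥ 0.
Hence L = {a^(2^n) : n ≥ 0} is not regular. ∎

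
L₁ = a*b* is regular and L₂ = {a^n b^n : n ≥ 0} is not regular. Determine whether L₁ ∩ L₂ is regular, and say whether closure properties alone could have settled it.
No — L₁ ∩ L₂ is not regular.

Every string a^n b^n already lies in a*b*, so L₁ ∩ L₂ = {a^n b^n : n ≥ 0} = L₂ itself, which is the standard non-regular language (pump s = a^p b^p).

Note that the bare facts "L₁ regular, L₂ non-regular" do not settle the question by themselves: the closure of regular languages under ∪, ∩, complement and difference applies only when BOTH operands are regular. With a non-regular operand the result can come out regular or non-regular depending on the specific languages, so one has to work out L₁ ∩ L₂ for this particular pair, as above.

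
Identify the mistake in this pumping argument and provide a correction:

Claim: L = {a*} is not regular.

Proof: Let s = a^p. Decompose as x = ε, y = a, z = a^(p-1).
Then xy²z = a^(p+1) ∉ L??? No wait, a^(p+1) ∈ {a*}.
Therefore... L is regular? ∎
Error: The proof attempts to show a*  is not regular, but a* IS regular!

Correction: a* is a regular language (recognized by a simple DFA with one accepting state and self-loop on 'a'). The pumping lemma can only prove non-regularity, not regularity. For regular languages, pumping always works.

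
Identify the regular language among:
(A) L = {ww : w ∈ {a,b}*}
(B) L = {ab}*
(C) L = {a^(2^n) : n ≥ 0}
(B) {ab}*

(B) L = {ab}* is regular.

This can be recognized by a finite automaton (DFA/NFA).
Regular expressions like {ab}* define regular languages.

The other choices are not regular:
- {ww : w ∈ {a,b}*}: After pumping, the two halves no longer match
- {a^(2^n) : n ≥ 0}: After pumping, length is no longer a power of 2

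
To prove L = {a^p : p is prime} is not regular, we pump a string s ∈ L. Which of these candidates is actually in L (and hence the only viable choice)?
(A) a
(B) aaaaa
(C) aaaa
(B) aaaaa

The pumping lemma is applied to a string s that lies in L, so first check membership of each option:
- (A) a has length 1, which is not prime, so it is not in L ✗
- (B) aaaaa has length 5, which is prime, so it is in L ✓
- (C) aaaa has length 4 = 2 × 2, which is not prime, so it is not in L ✗

Only (B) aaaaa is in L, so it is the only candidate that could play the role of s.
(In a complete proof one picks s in terms of the pumping length p so that |s| ≥ p is guaranteed; a fixed string like aaaaa illustrates the shape of such an s.)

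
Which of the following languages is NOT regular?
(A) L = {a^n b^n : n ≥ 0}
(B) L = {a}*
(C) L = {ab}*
(A) {a^n b^n : n ≥ 0}

(A) L = {a^n b^n : n ≥ 0} is NOT regular.

The pumping lemma can be used to prove this:
After pumping, the number of a's and b's become unequal

The other languages are regular because they can be recognized by finite automata.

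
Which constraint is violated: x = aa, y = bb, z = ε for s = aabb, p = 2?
Violated: |xy| ≤ p

The decomposition x = aa, y = bb, z = ε for s = aabb with p = 2
violates the constraint: |xy| ≤ p

|xy| = |aabb| = 4 > 2 = p. The decomposition puts too many characters in xy.

Pumping lemma constraints:
1. xyz = s (decomposition is valid)
2. |xy| ≤ p
3. |y| > 0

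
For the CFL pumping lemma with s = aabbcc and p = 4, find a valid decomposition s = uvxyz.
u='a', v='a', x='bb', y='c', z='c'

For s = aabbcc with pumping length p = 4:

One valid decomposition:
- u = 'a'
- v = 'a'
- x = 'bb'
- y = 'c'
- z = 'c'

Verification:
- uvxyz = 'a' + 'a' + 'bb' + 'c' + 'c' = aabbcc ✓
- |vxy| = |'abbc'| = 4 ≤ 4 ✓
- |vy| = |'ac'| = 2 > 0 ✓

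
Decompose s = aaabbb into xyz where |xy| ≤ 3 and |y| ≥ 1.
x = 'a', y = 'aa', z = 'bbb'

For s = aaabbb and p = 3, one valid decomposition is:
- x = 'a' (length 1)
- y = 'aa' (length 2)
- z = 'bbb' (length 3)

Verification:
- xyz = 'a' + 'aa' + 'bbb' = aaabbb ✓
- |xy| = 3 ≤ 3 ✓
- |y| = 2 > 0 ✓

All pumping lemma constraints are satisfied.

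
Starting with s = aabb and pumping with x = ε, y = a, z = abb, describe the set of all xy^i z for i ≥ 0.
{xy^i z : i ≥ 0} = {a^(i+1) b^2 : i ≥ 0} = {abb, aabb, aaabb, ...}

With x = ε, y = a, z = abb: Starting with aabb and pumping the first 'a' (z = abb keeps the second 'a'), we get strings with i+1 a's followed by 2 b's for i = 0, 1, 2, ...; note bb is not produced because z always contributes one a.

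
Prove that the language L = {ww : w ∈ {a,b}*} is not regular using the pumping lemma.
Assume for contradiction that L is regular, and let p ≥ 1 be the pumping length given by the pumping lemma.
Choose s = a^p b a^p b. Then s ∈ L (take w = a^p b) and |s| = 2p + 2 ≥ p.
By the pumping lemma, s = xyz for some x, y, z with |xy| ≤ p, |y| ≥ 1, and xy^i z ∈ L for every i ≥ 0.
Since |xy| ≤ p and the first p symbols of s are all a's, y = a^k for some k with 1 ≤ k ≤ p.

Take i = 2: t = xy²z = a^(p + k) b a^p b.
Suppose t = uu for some string u. The string t contains exactly two b's and ends in b, so u contains exactly one b and ends in b; hence u = a^j b for some j, and uu = a^j b a^j b. Comparing with t = a^(p + k) b a^p b forces j = p + k (first block) and j = p (second block), which is impossible since k ≥ 1. So t ∉ L.

This contradicts the pumping lemma, which requires xy^i z ∈ L for all i ≥ 0.
Hence L = {ww : w ∈ {a,b}*} is not regular. ∎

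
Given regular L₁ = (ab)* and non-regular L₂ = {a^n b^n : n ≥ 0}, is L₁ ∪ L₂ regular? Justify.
No — L₁ ∪ L₂ is not regular.

Let U = (ab)* ∪ {a^n b^n}. If U were regular, then U ∩ aa*bb* would be regular (closure under intersection with a regular language). But (ab)* ∩ aa*bb* = {ab} and {a^n b^n} ∩ aa*bb* = {a^n b^n : n ≥ 1}, so U ∩ aa*bb* = {a^n b^n : n ≥ 1}, which is not regular. Hence U is not regular.

Note that the bare facts "L₁ regular, L₂ non-regular" do not settle the question by themselves: the closure of regular languages under ∪, ∩, complement and difference applies only when BOTH operands are regular. With a non-regular operand the result can come out regular or non-regular depending on the specific languages, so one has to work out L₁ ∪ L₂ for this particular pair, as above.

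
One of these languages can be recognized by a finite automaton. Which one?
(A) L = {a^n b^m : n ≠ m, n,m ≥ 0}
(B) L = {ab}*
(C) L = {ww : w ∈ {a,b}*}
(B) {ab}*

(B) L = {ab}* is regular.

This can be recognized by a finite automaton (DFA/NFA).
Regular expressions like {ab}* define regular languages.

The other choices are not regular:
- {ww : w ∈ {a,b}*}: After pumping, the two halves no longer match
- {a^n b^m : n ≠ m, n,m ≥ 0}: After pumping a's, we can make n = m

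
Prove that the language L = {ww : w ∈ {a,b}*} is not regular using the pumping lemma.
Assume for contradiction that L is regular, and let p ≥ 1 be the pumping length given by the pumping lemma.
Choose s = a^p b a^p b. Then s ∈ L (take w = a^p b) and |s| = 2p + 2 ≥ p.
By the pumping lemma, s = xyz for some x, y, z with |xy| ≤ p, |y| ≥ 1, and xy^i z ∈ L for every i ≥ 0.
Since |xy| ≤ p and the first p symbols of s are all a's, y = a^k for some k with 1 ≤ k ≤ p.

Take i = 2: t = xy²z = a^(p + k) b a^p b.
Suppose t = uu for some string u. The string t contains exactly two b's and ends in b, so u contains exactly one b and ends in b; hence u = a^j b for some j, and uu = a^j b a^j b. Comparing with t = a^(p + k) b a^p b forces j = p + k (first block) and j = p (second block), which is impossible since k ≥ 1. So t ∉ L.

This contradicts the pumping lemma, which requires xy^i z ∈ L for all i ≥ 0.
Hence L = {ww : w ∈ {a,b}*} is not regular. ∎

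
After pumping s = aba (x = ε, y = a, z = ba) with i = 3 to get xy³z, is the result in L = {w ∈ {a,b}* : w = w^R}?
No

xy³z = ε · aaa · ba = aaaba.
aaaba reversed is abaaa ≠ aaaba, so it is not a palindrome and is not in L.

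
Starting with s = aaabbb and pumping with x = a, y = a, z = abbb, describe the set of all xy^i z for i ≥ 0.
{xy^i z : i ≥ 0} = {a^(2+i) b^3 : i ≥ 0} = {aabbb, aaabbb, aaaabbb, ...}

With x = a, y = a, z = abbb: Starting with aaabbb and pumping the second 'a', we get strings with 2+i a's followed by 3 b's for i = 0, 1, 2, ...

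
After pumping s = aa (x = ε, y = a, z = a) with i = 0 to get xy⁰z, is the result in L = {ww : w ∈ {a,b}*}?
No

xy⁰z = ε · ε · a = a.
a has odd length 1, so it cannot be written as ww and is not in L.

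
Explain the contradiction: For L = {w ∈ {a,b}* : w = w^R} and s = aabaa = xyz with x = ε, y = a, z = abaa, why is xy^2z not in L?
xy²z = aaabaa ∉ L

Pumping with i = 2 replaces y = a by y² = aa:
- Original: s = xyz = aabaa; aabaa reversed is aabaa, the same string, so it is a palindrome and is in L
- Pumped: xy²z = ε · aa · abaa = aaabaa
- aaabaa reversed is aabaaa ≠ aaabaa, so it is not a palindrome and is not in L

The pumping lemma would require xy²z ∈ L, so this decomposition yields a contradiction.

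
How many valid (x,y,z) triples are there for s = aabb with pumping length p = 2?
3

For s = 'aabb' with pumping length p = 2:

Constraints: |xy| ≤ 2, |y| > 0

Valid decompositions (|xy| ≤ p, |y| ≥ 1):
  • x='', y='a', z='abb'
  • x='a', y='a', z='bb'
  • x='', y='aa', z='bb'

Total count: 3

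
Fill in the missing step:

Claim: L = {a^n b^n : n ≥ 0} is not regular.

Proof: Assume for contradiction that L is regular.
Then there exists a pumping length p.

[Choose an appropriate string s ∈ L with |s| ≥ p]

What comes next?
s = a^p b^p

This string is in L (has equal a's and b's) and has length 2p ≥ p.
Any decomposition xyz with |xy| ≤ p means y consists only of a's,
so pumping will unbalance the counts.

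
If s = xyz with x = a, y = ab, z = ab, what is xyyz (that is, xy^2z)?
aababab

Given x = 'a', y = 'ab', z = 'ab' and i = 2:

xy^2z = x + y·y·...·y (2 times) + z
       = 'a' + 'ab'^2 + 'ab'
       = 'a' + 'abab' + 'ab'
       = 'aababab'

The pumped string is 'aababab' with length 7.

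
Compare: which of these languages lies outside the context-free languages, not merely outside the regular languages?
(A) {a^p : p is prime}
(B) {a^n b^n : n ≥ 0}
(A) {a^p : p is prime}

(A) {a^p : p is prime} requires the CFL pumping lemma.

- {a^n b^n : n ≥ 0} is context-free (but not regular)
  • Can be shown non-regular with the regular pumping lemma
  • After pumping, the number of a's and b's become unequal

- {a^p : p is prime} is NOT context-free
  • Requires the CFL pumping lemma to prove
  • The CFL pumping lemma also fails because prime gaps are unbounded

The CFL pumping lemma is "stronger" in that it can prove non-membership
in the larger class of context-free languages.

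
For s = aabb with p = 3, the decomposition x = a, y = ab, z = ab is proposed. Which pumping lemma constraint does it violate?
Violated: xyz = s

The decomposition x = a, y = ab, z = ab for s = aabb with p = 3
violates the constraint: xyz = s

xyz = 'a' + 'ab' + 'ab' = 'aabab' ≠ 'aabb' = s. The decomposition doesn't reconstruct s.

Pumping lemma constraints:
1. xyz = s (decomposition is valid)
2. |xy| ≤ p
3. |y| > 0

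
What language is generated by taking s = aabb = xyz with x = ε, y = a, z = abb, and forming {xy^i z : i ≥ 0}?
{xy^i z : i ≥ 0} = {a^(i+1) b^2 : i ≥ 0} = {abb, aabb, aaabb, ...}

With x = ε, y = a, z = abb: Starting with aabb and pumping the first 'a' (z = abb keeps the second 'a'), we get strings with i+1 a's followed by 2 b's for i = 0, 1, 2, ...; note bb is not produced because z always contributes one a.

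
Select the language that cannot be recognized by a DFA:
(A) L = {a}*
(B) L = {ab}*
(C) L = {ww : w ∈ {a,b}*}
(C) {ww : w ∈ {a,b}*}

(C) L = {ww : w ∈ {a,b}*} is NOT regular.

The pumping lemma can be used to prove this:
After pumping, the two halves no longer match

The other languages are regular because they can be recognized by finite automata.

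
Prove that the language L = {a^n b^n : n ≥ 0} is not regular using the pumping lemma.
Assume for contradiction that L is regular, and let p ≥ 1 be the pumping length given by the pumping lemma.
Choose s = a^p b^p. Then s ∈ L and |s| = 2p ≥ p.
By the pumping lemma, s = xyz for some x, y, z with |xy| ≤ p, |y| ≥ 1, and xy^i z ∈ L for every i ≥ 0.
Since |xy| ≤ p and the first p symbols of s are all a's, we must have y = a^k for some k with 1 ≤ k ≤ p.

Take i = 2: xy²z = a^(p + k) b^p.
This string has p + k a's but p b's, and p + k > p because k ≥ 1. So xy²z ∉ L.

This contradicts the pumping lemma, which requires xy^i z ∈ L for all i ≥ 0.
Hence L = {a^n b^n : n ≥ 0} is not regular. ∎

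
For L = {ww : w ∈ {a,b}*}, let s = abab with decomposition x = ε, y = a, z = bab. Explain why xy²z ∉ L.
xy²z = aabab ∉ L

Pumping with i = 2 replaces y = a by y² = aa:
- Original: s = xyz = abab; abab splits into halves ab · ab, which are equal, so it is in L (w = ab)
- Pumped: xy²z = ε · aa · bab = aabab
- aabab has odd length 5, so it cannot be written as ww and is not in L

The pumping lemma would require xy²z ∈ L, so this decomposition yields a contradiction.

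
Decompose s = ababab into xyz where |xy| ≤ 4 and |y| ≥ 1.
x = 'ab', y = 'ab', z = 'ab'

For s = ababab and p = 4, one valid decomposition is:
- x = 'ab' (length 2)
- y = 'ab' (length 2)
- z = 'ab' (length 2)

Verification:
- xyz = 'ab' + 'ab' + 'ab' = ababab ✓
- |xy| = 4 ≤ 4 ✓
- |y| = 2 > 0 ✓

All pumping lemma constraints are satisfied.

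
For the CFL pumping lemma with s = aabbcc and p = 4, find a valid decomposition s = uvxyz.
u='a', v='a', x='bb', y='c', z='c'

For s = aabbcc with pumping length p = 4:

One valid decomposition:
- u = 'a'
- v = 'a'
- x = 'bb'
- y = 'c'
- z = 'c'

Verification:
- uvxyz = 'a' + 'a' + 'bb' + 'c' + 'c' = aabbcc ✓
- |vxy| = |'abbc'| = 4 ≤ 4 ✓
- |vy| = |'ac'| = 2 > 0 ✓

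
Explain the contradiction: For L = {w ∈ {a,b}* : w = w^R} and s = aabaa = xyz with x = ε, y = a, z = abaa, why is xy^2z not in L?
xy²z = aaabaa ∉ L

Pumping with i = 2 replaces y = a by y² = aa:
- Original: s = xyz = aabaa; aabaa reversed is aabaa, the same string, so it is a palindrome and is in L
- Pumped: xy²z = ε · aa · abaa = aaabaa
- aaabaa reversed is aabaaa ≠ aaabaa, so it is not a palindrome and is not in L

The pumping lemma would require xy²z ∈ L, so this decomposition yields a contradiction.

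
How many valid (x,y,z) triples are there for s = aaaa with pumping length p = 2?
3

For s = 'aaaa' with pumping length p = 2:

Constraints: |xy| ≤ 2, |y| > 0

Valid decompositions (|xy| ≤ p, |y| ≥ 1):
  • x='', y='a', z='aaa'
  • x='a', y='a', z='aa'
  • x='', y='aa', z='aa'

Total count: 3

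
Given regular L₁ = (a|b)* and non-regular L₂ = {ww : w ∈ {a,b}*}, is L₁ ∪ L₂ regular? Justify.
Yes — L₁ ∪ L₂ is regular.

{ww} ⊆ (a|b)*, so L₁ ∪ L₂ = (a|b)*, which is regular.

Note that the bare facts "L₁ regular, L₂ non-regular" do not settle the question by themselves: the closure of regular languages under ∪, ∩, complement and difference applies only when BOTH operands are regular. With a non-regular operand the result can come out regular or non-regular depending on the specific languages, so one has to work out L₁ ∪ L₂ for this particular pair, as above.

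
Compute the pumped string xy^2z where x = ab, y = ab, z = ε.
ababab

Given x = 'ab', y = 'ab', z = '' and i = 2:

xy^2z = x + y·y·...·y (2 times) + z
       = 'ab' + 'ab'^2 + ''
       = 'ab' + 'abab' + ''
       = 'ababab'

The pumped string is 'ababab' with length 6.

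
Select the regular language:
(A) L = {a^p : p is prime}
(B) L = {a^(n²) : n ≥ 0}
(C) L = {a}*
(C) {a}*

(C) L = {a}* is regular.

This can be recognized by a finite automaton (DFA/NFA).
Regular expressions like {a}* define regular languages.

The other choices are not regular:
- {a^(n²) : n ≥ 0}: After pumping, length is no longer a perfect square
- {a^p : p is prime}: After pumping, the length becomes composite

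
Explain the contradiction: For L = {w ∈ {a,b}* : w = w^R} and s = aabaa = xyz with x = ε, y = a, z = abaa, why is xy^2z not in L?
xy²z = aaabaa ∉ L

Pumping with i = 2 replaces y = a by y² = aa:
- Original: s = xyz = aabaa; aabaa reversed is aabaa, the same string, so it is a palindrome and is in L
- Pumped: xy²z = ε · aa · abaa = aaabaa
- aaabaa reversed is aabaaa ≠ aaabaa, so it is not a palindrome and is not in L

The pumping lemma would require xy²z ∈ L, so this decomposition yields a contradiction.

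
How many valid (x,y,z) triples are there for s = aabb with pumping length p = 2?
3

For s = 'aabb' with pumping length p = 2:

Constraints: |xy| ≤ 2, |y| > 0

Valid decompositions (|xy| ≤ p, |y| ≥ 1):
  • x='', y='a', z='abb'
  • x='a', y='a', z='bb'
  • x='', y='aa', z='bb'

Total count: 3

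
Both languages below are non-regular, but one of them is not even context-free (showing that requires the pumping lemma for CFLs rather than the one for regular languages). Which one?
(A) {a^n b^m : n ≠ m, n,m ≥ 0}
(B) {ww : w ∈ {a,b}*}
(B) {ww : w ∈ {a,b}*}

(B) {ww : w ∈ {a,b}*} requires the CFL pumping lemma.

- {a^n b^m : n ≠ m, n,m ≥ 0} is context-free (but not regular)
  • Can be shown non-regular with the regular pumping lemma
  • After pumping a's, we can make n = m

- {ww : w ∈ {a,b}*} is NOT context-free
  • Requires the CFL pumping lemma to prove
  • Cannot verify equality of two arbitrary substrings

The CFL pumping lemma is "stronger" in that it can prove non-membership
in the larger class of context-free languages.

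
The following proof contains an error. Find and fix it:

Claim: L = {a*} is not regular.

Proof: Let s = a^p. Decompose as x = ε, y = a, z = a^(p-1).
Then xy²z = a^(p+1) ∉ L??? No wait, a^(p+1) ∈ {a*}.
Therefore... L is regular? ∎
Error: The proof attempts to show a*  is not regular, but a* IS regular!

Correction: a* is a regular language (recognized by a simple DFA with one accepting state and self-loop on 'a'). The pumping lemma can only prove non-regularity, not regularity. For regular languages, pumping always works.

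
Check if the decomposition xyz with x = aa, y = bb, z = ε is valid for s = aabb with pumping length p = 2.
Violated: |xy| ≤ p

The decomposition x = aa, y = bb, z = ε for s = aabb with p = 2
violates the constraint: |xy| ≤ p

|xy| = |aabb| = 4 > 2 = p. The decomposition puts too many characters in xy.

Pumping lemma constraints:
1. xyz = s (decomposition is valid)
2. |xy| ≤ p
3. |y| > 0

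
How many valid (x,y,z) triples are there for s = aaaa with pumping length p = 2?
3

For s = 'aaaa' with pumping length p = 2:

Constraints: |xy| ≤ 2, |y| > 0

Valid decompositions (|xy| ≤ p, |y| ≥ 1):
  • x='', y='a', z='aaa'
  • x='a', y='a', z='aa'
  • x='', y='aa', z='aa'

Total count: 3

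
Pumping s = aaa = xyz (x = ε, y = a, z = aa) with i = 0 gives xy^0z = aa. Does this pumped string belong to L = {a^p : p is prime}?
Yes

xy⁰z = ε · ε · aa = aa.
aa has length 2, which is prime, so it is in L.
(A single pumped string landing in L is not a contradiction by itself; a non-regularity proof needs some i for which xy^i z ∉ L, for every admissible decomposition.)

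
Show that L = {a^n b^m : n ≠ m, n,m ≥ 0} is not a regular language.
Assume for contradiction that L is regular, and let p ≥ 1 be the pumping length given by the pumping lemma.
Choose s = a^p b^(p + p!). Then s ∈ L because p ≠ p + p! (as p! ≥ 1), and |s| ≥ p.
By the pumping lemma, s = xyz for some x, y, z with |xy| ≤ p, |y| ≥ 1, and xy^i z ∈ L for every i ≥ 0.
Since |xy| ≤ p and the first p symbols of s are all a's, y = a^k for some k with 1 ≤ k ≤ p.
For every i ≥ 0, xy^i z = a^(p + (i − 1)k) b^(p + p!).

Because 1 ≤ k ≤ p, k divides p!. Let t = p!/k (a positive integer) and take i = t + 1.
Then the number of a's is p + tk = p + p!, which equals the number of b's.
So xy^(t+1) z = a^(p + p!) b^(p + p!) has equally many a's and b's and is NOT in L.

This contradicts the pumping lemma, which requires xy^i z ∈ L for all i ≥ 0.
Hence L = {a^n b^m : n ≠ m, n,m ≥ 0} is not regular. ∎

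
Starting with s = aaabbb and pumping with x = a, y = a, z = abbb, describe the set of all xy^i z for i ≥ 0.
{xy^i z : i ≥ 0} = {a^(2+i) b^3 : i ≥ 0} = {aabbb, aaabbb, aaaabbb, ...}

With x = a, y = a, z = abbb: Starting with aaabbb and pumping the second 'a', we get strings with 2+i a's followed by 3 b's for i = 0, 1, 2, ...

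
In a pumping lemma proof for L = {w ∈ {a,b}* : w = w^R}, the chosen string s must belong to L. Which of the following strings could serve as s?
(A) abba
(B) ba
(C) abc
(A) abba

The pumping lemma is applied to a string s that lies in L, so first check membership of each option:
- (A) abba reversed is abba, the same string, so it is a palindrome and is in L ✓
- (B) ba reversed is ab ≠ ba, so it is not a palindrome and is not in L ✗
- (C) abc reversed is cba ≠ abc, so it is not a palindrome and is not in L ✗

Only (A) abba is in L, so it is the only candidate that could play the role of s.
(In a complete proof one picks s in terms of the pumping length p so that |s| ≥ p is guaranteed; a fixed string like abba illustrates the shape of such an s.)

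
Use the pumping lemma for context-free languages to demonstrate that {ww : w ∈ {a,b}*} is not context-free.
Assume for contradiction that L is context-free, and let p ≥ 1 be the pumping length given by the pumping lemma for CFLs.
Choose s = a^p b^p a^p b^p. Then s ∈ L (take w = a^p b^p) and |s| = 4p ≥ p.
By the CFL pumping lemma, s = uvxyz for some u, v, x, y, z with |vxy| ≤ p, |vy| ≥ 1, and uv^i xy^i z ∈ L for every i ≥ 0.

Write s as four blocks A₁ B₁ A₂ B₂ with A₁ = A₂ = a^p and B₁ = B₂ = b^p. Since |vxy| ≤ p, the window vxy lies inside at most two adjacent blocks. Take i = 0 and let t = uxz, so |t| = 4p − |vy| with 1 ≤ |vy| ≤ p. If |t| is odd, t ∉ L immediately, so assume |vy| is even (hence |vy| ≥ 2) and |t|/2 = 2p − |vy|/2, which satisfies p ≤ |t|/2 ≤ 2p − 1.

Case 1 (vxy inside A₁B₁): t = a^(p−j) b^(p−l) a^p b^p with j + l = |vy|. The second half of t has length < 2p, so it is a suffix of the trailing a^p b^p and ends in b; the first half is a^(p−j) b^(p−l) a^((j+l)/2), which ends in a because (j+l)/2 ≥ 1. The halves differ, so t ∉ L.

Case 2 (vxy inside B₁A₂, straddling the middle): t = a^p b^(p−j) a^(p−l) b^p with j + l = |vy|. If t = ww, then w is a prefix of t of length ≥ p, so w begins with a^p; and w is a suffix of t of length ≥ p, so w ends with b^p. That forces |w| ≥ 2p, contradicting |w| = |t|/2 ≤ 2p − 1. So t ∉ L.

Case 3 (vxy inside A₂B₂): t = a^p b^p a^(p−j) b^(p−l) with j + l = |vy|. The first half of t is a prefix of a^p b^p, so it begins with a; the second half is b^((j+l)/2) a^(p−j) b^(p−l), which begins with b. The halves differ, so t ∉ L.

In every case uv⁰xy⁰z = uxz ∉ L.

This contradicts the CFL pumping lemma, which requires uv^i xy^i z ∈ L for all i ≥ 0.
Hence L = {ww : w ∈ {a,b}*} is not context-free. ∎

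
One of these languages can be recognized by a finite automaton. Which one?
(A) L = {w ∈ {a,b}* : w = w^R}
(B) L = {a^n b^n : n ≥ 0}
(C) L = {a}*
(C) {a}*

(C) L = {a}* is regular.

This can be recognized by a finite automaton (DFA/NFA).
Regular expressions like {a}* define regular languages.

The other choices are not regular:
- {a^n b^n : n ≥ 0}: After pumping, the number of a's and b's become unequal
- {w ∈ {a,b}* : w = w^R}: After pumping, the string is no longer symmetric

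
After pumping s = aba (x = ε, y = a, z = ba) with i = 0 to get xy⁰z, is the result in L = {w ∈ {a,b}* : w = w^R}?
No

xy⁰z = ε · ε · ba = ba.
ba reversed is ab ≠ ba, so it is not a palindrome and is not in L.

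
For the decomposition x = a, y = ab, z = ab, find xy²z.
aababab

Given x = 'a', y = 'ab', z = 'ab' and i = 2:

xy^2z = x + y·y·...·y (2 times) + z
       = 'a' + 'ab'^2 + 'ab'
       = 'a' + 'abab' + 'ab'
       = 'aababab'

The pumped string is 'aababab' with length 7.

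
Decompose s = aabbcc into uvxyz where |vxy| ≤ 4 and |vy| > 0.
u='a', v='a', x='bb', y='c', z='c'

For s = aabbcc with pumping length p = 4:

One valid decomposition:
- u = 'a'
- v = 'a'
- x = 'bb'
- y = 'c'
- z = 'c'

Verification:
- uvxyz = 'a' + 'a' + 'bb' + 'c' + 'c' = aabbcc ✓
- |vxy| = |'abbc'| = 4 ≤ 4 ✓
- |vy| = |'ac'| = 2 > 0 ✓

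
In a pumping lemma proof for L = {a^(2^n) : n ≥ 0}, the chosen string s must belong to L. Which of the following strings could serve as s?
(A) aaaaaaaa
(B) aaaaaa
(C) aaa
(A) aaaaaaaa

The pumping lemma is applied to a string s that lies in L, so first check membership of each option:
- (A) aaaaaaaa has length 8 = 2^3, so it is in L ✓
- (B) aaaaaa has length 6, strictly between 2^2 = 4 and 2^3 = 8, so it is not in L ✗
- (C) aaa has length 3, strictly between 2^1 = 2 and 2^2 = 4, so it is not in L ✗

Only (A) aaaaaaaa is in L, so it is the only candidate that could play the role of s.
(In a complete proof one picks s in terms of the pumping length p so that |s| ≥ p is guaranteed; a fixed string like aaaaaaaa illustrates the shape of such an s.)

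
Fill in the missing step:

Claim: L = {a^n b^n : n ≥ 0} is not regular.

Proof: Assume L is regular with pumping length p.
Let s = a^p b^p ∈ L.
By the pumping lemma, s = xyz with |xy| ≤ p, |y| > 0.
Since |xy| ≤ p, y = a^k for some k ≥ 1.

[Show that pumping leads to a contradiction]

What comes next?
Consider xy²z = a^(p+k) b^p.

Since k ≥ 1, we have p + k > p.
So xy²z has more a's than b's: (p+k) a's vs p b's.
This means xy²z ∉ L because a^n b^n requires equal counts.

This contradicts the pumping lemma which states xy²z ∈ L.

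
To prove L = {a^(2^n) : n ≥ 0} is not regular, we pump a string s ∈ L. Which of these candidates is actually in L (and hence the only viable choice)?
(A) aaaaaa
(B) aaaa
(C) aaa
(B) aaaa

The pumping lemma is applied to a string s that lies in L, so first check membership of each option:
- (A) aaaaaa has length 6, strictly between 2^2 = 4 and 2^3 = 8, so it is not in L ✗
- (B) aaaa has length 4 = 2^2, so it is in L ✓
- (C) aaa has length 3, strictly between 2^1 = 2 and 2^2 = 4, so it is not in L ✗

Only (B) aaaa is in L, so it is the only candidate that could play the role of s.
(In a complete proof one picks s in terms of the pumping length p so that |s| ≥ p is guaranteed; a fixed string like aaaa illustrates the shape of such an s.)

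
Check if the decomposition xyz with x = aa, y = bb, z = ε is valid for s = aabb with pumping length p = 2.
Violated: |xy| ≤ p

The decomposition x = aa, y = bb, z = ε for s = aabb with p = 2
violates the constraint: |xy| ≤ p

|xy| = |aabb| = 4 > 2 = p. The decomposition puts too many characters in xy.

Pumping lemma constraints:
1. xyz = s (decomposition is valid)
2. |xy| ≤ p
3. |y| > 0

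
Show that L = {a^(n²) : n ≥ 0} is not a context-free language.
Assume for contradiction that L is context-free, and let p ≥ 1 be the pumping length given by the pumping lemma for CFLs.
Choose s = a^(p²). Then s ∈ L and |s| = p² ≥ p.
By the CFL pumping lemma, s = uvxyz for some u, v, x, y, z with |vxy| ≤ p, |vy| ≥ 1, and uv^i xy^i z ∈ L for every i ≥ 0.
All symbols are a's, so only lengths matter: let k = |vy|, with 1 ≤ k ≤ |vxy| ≤ p.

Take i = 2: |uv²xy²z| = p² + k, and p² < p² + k ≤ p² + p < (p + 1)².
So the length lies strictly between consecutive squares and is not a perfect square; uv²xy²z ∉ L.

This contradicts the CFL pumping lemma, which requires uv^i xy^i z ∈ L for all i ≥ 0.
Hence L = {a^(n²) : n ≥ 0} is not context-free. ∎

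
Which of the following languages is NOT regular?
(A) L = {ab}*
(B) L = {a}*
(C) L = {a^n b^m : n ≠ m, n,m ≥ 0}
(C) {a^n b^m : n ≠ m, n,m ≥ 0}

(C) L = {a^n b^m : n ≠ m, n,m ≥ 0} is NOT regular.

The pumping lemma can be used to prove this:
After pumping a's, we can make n = m

The other languages are regular because they can be recognized by finite automata.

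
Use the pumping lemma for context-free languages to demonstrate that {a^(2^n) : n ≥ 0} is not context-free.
Assume for contradiction that L is context-free, and let p ≥ 1 be the pumping length given by the pumping lemma for CFLs.
Choose s = a^(2^p). Then s ∈ L and |s| = 2^p ≥ p.
By the CFL pumping lemma, s = uvxyz for some u, v, x, y, z with |vxy| ≤ p, |vy| ≥ 1, and uv^i xy^i z ∈ L for every i ≥ 0.
All symbols are a's, so only lengths matter: let k = |vy|, with 1 ≤ k ≤ |vxy| ≤ p < 2^p.

Take i = 2: |uv²xy²z| = 2^p + k, and 2^p < 2^p + k < 2^p + 2^p = 2^(p+1).
So the length lies strictly between consecutive powers of two and is not a power of 2; uv²xy²z ∉ L.

This contradicts the CFL pumping lemma, which requires uv^i xy^i z ∈ L for all i ≥ 0.
Hence L = {a^(2^n) : n ≥ 0} is not context-free. ∎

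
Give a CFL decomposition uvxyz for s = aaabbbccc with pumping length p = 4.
u='aa', v='a', x='bb', y='b', z='ccc'

For s = aaabbbccc with pumping length p = 4:

One valid decomposition:
- u = 'aa'
- v = 'a'
- x = 'bb'
- y = 'b'
- z = 'ccc'

Verification:
- uvxyz = 'aa' + 'a' + 'bb' + 'b' + 'ccc' = aaabbbccc ✓
- |vxy| = |'abbb'| = 4 ≤ 4 ✓
- |vy| = |'ab'| = 2 > 0 ✓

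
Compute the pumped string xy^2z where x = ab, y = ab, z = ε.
ababab

Given x = 'ab', y = 'ab', z = '' and i = 2:

xy^2z = x + y·y·...·y (2 times) + z
       = 'ab' + 'ab'^2 + ''
       = 'ab' + 'abab' + ''
       = 'ababab'

The pumped string is 'ababab' with length 6.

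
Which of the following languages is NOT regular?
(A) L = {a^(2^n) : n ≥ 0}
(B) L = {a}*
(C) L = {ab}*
(A) {a^(2^n) : n ≥ 0}

(A) L = {a^(2^n) : n ≥ 0} is NOT regular.

The pumping lemma can be used to prove this:
After pumping, length is no longer a power of 2

The other languages are regular because they can be recognized by finite automata.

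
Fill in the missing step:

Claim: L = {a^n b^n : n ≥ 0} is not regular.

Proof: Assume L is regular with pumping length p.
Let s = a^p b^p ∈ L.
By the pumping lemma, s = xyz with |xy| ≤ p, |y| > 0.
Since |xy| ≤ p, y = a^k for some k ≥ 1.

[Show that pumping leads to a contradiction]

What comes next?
Consider xy²z = a^(p+k) b^p.

Since k ≥ 1, we have p + k > p.
So xy²z has more a's than b's: (p+k) a's vs p b's.
This means xy²z ∉ L because a^n b^n requires equal counts.

This contradicts the pumping lemma which states xy²z ∈ L.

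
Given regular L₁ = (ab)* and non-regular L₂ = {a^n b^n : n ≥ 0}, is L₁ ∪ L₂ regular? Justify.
No — L₁ ∪ L₂ is not regular.

Let U = (ab)* ∪ {a^n b^n}. If U were regular, then U ∩ aa*bb* would be regular (closure under intersection with a regular language). But (ab)* ∩ aa*bb* = {ab} and {a^n b^n} ∩ aa*bb* = {a^n b^n : n ≥ 1}, so U ∩ aa*bb* = {a^n b^n : n ≥ 1}, which is not regular. Hence U is not regular.

Note that the bare facts "L₁ regular, L₂ non-regular" do not settle the question by themselves: the closure of regular languages under ∪, ∩, complement and difference applies only when BOTH operands are regular. With a non-regular operand the result can come out regular or non-regular depending on the specific languages, so one has to work out L₁ ∪ L₂ for this particular pair, as above.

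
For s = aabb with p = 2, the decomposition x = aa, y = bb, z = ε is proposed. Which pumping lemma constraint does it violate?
Violated: |xy| ≤ p

The decomposition x = aa, y = bb, z = ε for s = aabb with p = 2
violates the constraint: |xy| ≤ p

|xy| = |aabb| = 4 > 2 = p. The decomposition puts too many characters in xy.

Pumping lemma constraints:
1. xyz = s (decomposition is valid)
2. |xy| ≤ p
3. |y| > 0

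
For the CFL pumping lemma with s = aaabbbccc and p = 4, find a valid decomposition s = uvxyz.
u='aa', v='a', x='bb', y='b', z='ccc'

For s = aaabbbccc with pumping length p = 4:

One valid decomposition:
- u = 'aa'
- v = 'a'
- x = 'bb'
- y = 'b'
- z = 'ccc'

Verification:
- uvxyz = 'aa' + 'a' + 'bb' + 'b' + 'ccc' = aaabbbccc ✓
- |vxy| = |'abbb'| = 4 ≤ 4 ✓
- |vy| = |'ab'| = 2 > 0 ✓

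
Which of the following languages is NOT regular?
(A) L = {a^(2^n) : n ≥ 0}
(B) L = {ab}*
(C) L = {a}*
(A) {a^(2^n) : n ≥ 0}

(A) L = {a^(2^n) : n ≥ 0} is NOT regular.

The pumping lemma can be used to prove this:
After pumping, length is no longer a power of 2

The other languages are regular because they can be recognized by finite automata.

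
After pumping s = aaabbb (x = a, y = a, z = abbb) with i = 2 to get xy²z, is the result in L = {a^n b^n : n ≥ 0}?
No

xy²z = a · aa · abbb = aaaabbb.
aaaabbb has 4 a's and 3 b's; 4 ≠ 3, so it is not in L.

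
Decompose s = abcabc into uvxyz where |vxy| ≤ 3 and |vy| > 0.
u='ab', v='c', x='a', y='b', z='c'

For s = abcabc with pumping length p = 3:

One valid decomposition:
- u = 'ab'
- v = 'c'
- x = 'a'
- y = 'b'
- z = 'c'

Verification:
- uvxyz = 'ab' + 'c' + 'a' + 'b' + 'c' = abcabc ✓
- |vxy| = |'cab'| = 3 ≤ 3 ✓
- |vy| = |'cb'| = 2 > 0 ✓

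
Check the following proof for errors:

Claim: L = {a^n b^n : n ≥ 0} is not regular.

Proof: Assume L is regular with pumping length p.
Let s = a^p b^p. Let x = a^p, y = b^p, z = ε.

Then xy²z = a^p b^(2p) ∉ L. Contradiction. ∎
The proof is INCORRECT.

Error: The decomposition violates |xy| ≤ p.
With x = a^p and y = b^p, we have |xy| = 2p > p.
The pumping lemma requires |xy| ≤ p, so y must be within the first p characters.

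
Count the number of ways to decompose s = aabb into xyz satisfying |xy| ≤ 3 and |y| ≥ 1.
6

For s = 'aabb' with pumping length p = 3:

Constraints: |xy| ≤ 3, |y| > 0

Valid decompositions (|xy| ≤ p, |y| ≥ 1):
  • x='', y='a', z='abb'
  • x='a', y='a', z='bb'
  • x='', y='aa', z='bb'
  • x='aa', y='b', z='b'
  • x='a', y='ab', z='b'
  • x='', y='aab', z='b'

Total count: 6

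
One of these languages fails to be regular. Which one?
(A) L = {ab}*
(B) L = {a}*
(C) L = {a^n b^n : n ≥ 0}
(C) {a^n b^n : n ≥ 0}

(C) L = {a^n b^n : n ≥ 0} is NOT regular.

The pumping lemma can be used to prove this:
After pumping, the number of a's and b's become unequal

The other languages are regular because they can be recognized by finite automata.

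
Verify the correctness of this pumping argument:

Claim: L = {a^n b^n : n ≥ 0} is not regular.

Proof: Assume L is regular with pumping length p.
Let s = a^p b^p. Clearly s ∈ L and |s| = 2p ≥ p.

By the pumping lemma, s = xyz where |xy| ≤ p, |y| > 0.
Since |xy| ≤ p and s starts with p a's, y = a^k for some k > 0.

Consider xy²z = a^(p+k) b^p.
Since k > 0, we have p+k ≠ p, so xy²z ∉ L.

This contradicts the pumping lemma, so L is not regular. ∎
The proof is correct.

This proof is valid because:
1. The string s = a^p b^p is correctly in L
2. The decomposition analysis is correct: y must consist only of a's
3. The contradiction is valid: pumping increases a's but not b's
4. The conclusion follows logically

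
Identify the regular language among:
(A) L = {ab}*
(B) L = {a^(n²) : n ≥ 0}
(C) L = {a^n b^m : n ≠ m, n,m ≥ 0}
(A) {ab}*

(A) L = {ab}* is regular.

This can be recognized by a finite automaton (DFA/NFA).
Regular expressions like {ab}* define regular languages.

The other choices are not regular:
- {a^n b^m : n ≠ m, n,m ≥ 0}: After pumping a's, we can make n = m
- {a^(n²) : n ≥ 0}: After pumping, length is no longer a perfect square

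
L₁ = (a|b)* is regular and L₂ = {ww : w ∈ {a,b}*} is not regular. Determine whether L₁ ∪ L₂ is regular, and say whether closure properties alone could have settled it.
Yes — L₁ ∪ L₂ is regular.

{ww} ⊆ (a|b)*, so L₁ ∪ L₂ = (a|b)*, which is regular.

Note that the bare facts "L₁ regular, L₂ non-regular" do not settle the question by themselves: the closure of regular languages under ∪, ∩, complement and difference applies only when BOTH operands are regular. With a non-regular operand the result can come out regular or non-regular depending on the specific languages, so one has to work out L₁ ∪ L₂ for this particular pair, as above.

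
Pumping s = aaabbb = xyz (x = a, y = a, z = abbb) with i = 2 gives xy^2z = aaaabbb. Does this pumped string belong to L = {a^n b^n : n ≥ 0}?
No

xy²z = a · aa · abbb = aaaabbb.
aaaabbb has 4 a's and 3 b's; 4 ≠ 3, so it is not in L.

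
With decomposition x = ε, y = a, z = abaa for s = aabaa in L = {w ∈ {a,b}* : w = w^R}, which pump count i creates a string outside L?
i = 2

xy²z = ε · aa · abaa = aaabaa; aaabaa reversed is aabaaa ≠ aaabaa, so it is not a palindrome and is not in L.
(Other choices also work, e.g. i = 0, 3; only i = 1 is guaranteed to stay in L since xy¹z = s.)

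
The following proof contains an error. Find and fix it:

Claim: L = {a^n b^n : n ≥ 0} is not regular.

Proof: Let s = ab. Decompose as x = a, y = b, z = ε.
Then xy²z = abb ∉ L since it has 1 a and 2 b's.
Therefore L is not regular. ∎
Error: The string s = ab might be shorter than the pumping length p.

Correction: Choose s = a^p b^p to ensure |s| ≥ p. Also, the decomposition is wrong: with |xy| ≤ p, y cannot include b's when s starts with p a's.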